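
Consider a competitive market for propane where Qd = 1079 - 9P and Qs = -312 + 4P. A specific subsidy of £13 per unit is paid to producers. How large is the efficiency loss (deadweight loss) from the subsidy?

Pre-subsidy: 1079 - 9P = -312 + 4P gives P* = 107, Q* = 116.
With the subsidy, sellers receive Ps = Pb + 13 for each unit, where Pb is the price buyers pay.
Supply in terms of Pb becomes Qs = -312 + 4(Pb + 13) = -260 + 4Pb. Setting this equal to demand: 1079 - 9Pb = -260 + 4Pb, so Pb = 103.
Sellers receive Ps = 103 + 13 = 116; Q' = 1079 − 9·103 = 152.
The subsidy expands output by 152 − 116 = 36 past the efficient level; on those units the gap between marginal cost and willingness to pay runs from 0 up to 13.
DWL = ½ × 13 × 36 = 234.

Deadweight loss = £234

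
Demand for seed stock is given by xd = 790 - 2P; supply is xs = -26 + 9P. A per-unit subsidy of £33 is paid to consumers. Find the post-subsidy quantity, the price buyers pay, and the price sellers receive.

x' = 7652/11; buyers pay 519/11; sellers receive 882/11

Pre-subsidy: 790 - 2P = -26 + 9P gives P* = 816/11, x* = 7058/11.
With the rebate, buyers effectively pay Pb = Ps − 33, where Ps is the price sellers receive.
Demand in terms of Ps becomes xd = 790 − 2(Ps − 33) = 856 - 2Ps. Setting this equal to supply: 856 - 2Ps = -26 + 9Ps, so Ps = 882/11.
Buyers pay Pb = 882/11 − 33 = 519/11; x' = -26 + 9·(882/11) = 7652/11.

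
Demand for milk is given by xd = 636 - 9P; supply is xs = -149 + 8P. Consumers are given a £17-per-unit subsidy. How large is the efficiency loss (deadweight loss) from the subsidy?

Deadweight loss = £612

Pre-subsidy: 636 - 9P = -149 + 8P gives P* = 785/17, x* = 3747/17.
With the rebate, buyers effectively pay Pb = Ps − 17, where Ps is the price sellers receive.
Demand in terms of Ps becomes xd = 636 − 9(Ps − 17) = 789 - 9Ps. Setting this equal to supply: 789 - 9Ps = -149 + 8Ps, so Ps = 938/17.
Buyers pay Pb = 938/17 − 17 = 649/17; x' = -149 + 8·(938/17) = 4971/17.
The subsidy expands output by 4971/17 − 3747/17 = 72 past the efficient level; on those units the gap between marginal cost and willingness to pay runs from 0 up to 17.
DWL = ½ × 17 × 72 = 612.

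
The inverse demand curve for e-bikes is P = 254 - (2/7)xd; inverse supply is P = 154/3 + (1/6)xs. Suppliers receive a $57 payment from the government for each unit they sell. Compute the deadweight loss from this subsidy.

Pre-subsidy: 254 - (2/7)x = 154/3 + (1/6)x gives x* = 448 and P* = 126.
With the subsidy, sellers receive Ps = Pb + 57 for each unit, where Pb is the price buyers pay.
On the curves, Pb = 254 - (2/7)x and Ps = 154/3 + (1/6)x; the wedge Ps − Pb = 57 gives 154/3 + (1/6)x − (254 - (2/7)x) = 57, so x' = 574.
Then Pb = 254 − (2/7)·574 = 90 and Ps = 154/3 + (1/6)·574 = 147.
The subsidy expands output by 574 − 448 = 126 past the efficient level; on those units the gap between marginal cost and willingness to pay runs from 0 up to 57.
DWL = ½ × 57 × 126 = 3591.

Deadweight loss = $3591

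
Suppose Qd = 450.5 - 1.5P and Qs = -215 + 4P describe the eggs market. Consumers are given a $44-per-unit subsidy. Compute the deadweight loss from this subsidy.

Pre-subsidy: 450.5 - 1.5P = -215 + 4P gives P* = 121, Q* = 269.
With the rebate, buyers effectively pay Pb = Ps − 44, where Ps is the price sellers receive.
Demand in terms of Ps becomes Qd = 450.5 − 1.5(Ps − 44) = 516.5 - 1.5Ps. Setting this equal to supply: 516.5 - 1.5Ps = -215 + 4Ps, so Ps = 133.
Buyers pay Pb = 133 − 44 = 89; Q' = -215 + 4·133 = 317.
The subsidy expands output by 317 − 269 = 48 past the efficient level; on those units the gap between marginal cost and willingness to pay runs from 0 up to 44.
DWL = ½ × 44 × 48 = 1056.

Deadweight loss = $1056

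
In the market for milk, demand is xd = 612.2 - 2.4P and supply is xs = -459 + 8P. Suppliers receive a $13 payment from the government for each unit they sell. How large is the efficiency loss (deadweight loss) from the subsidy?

Deadweight loss = $156

Pre-subsidy: 612.2 - 2.4P = -459 + 8P gives P* = 103, x* = 365.
With the subsidy, sellers receive Ps = Pb + 13 for each unit, where Pb is the price buyers pay.
Supply in terms of Pb becomes xs = -459 + 8(Pb + 13) = -355 + 8Pb. Setting this equal to demand: 612.2 - 2.4Pb = -355 + 8Pb, so Pb = 93.
Sellers receive Ps = 93 + 13 = 106; x' = 612.2 − 2.4·93 = 389.
The subsidy expands output by 389 − 365 = 24 past the efficient level; on those units the gap between marginal cost and willingness to pay runs from 0 up to 13.
DWL = ½ × 13 × 24 = 156.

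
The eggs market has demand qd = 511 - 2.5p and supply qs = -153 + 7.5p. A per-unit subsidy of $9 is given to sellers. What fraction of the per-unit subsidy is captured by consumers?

Consumer share = 0.75

Pre-subsidy: 511 - 2.5p = -153 + 7.5p gives p* = 66.4, q* = 345.
With the subsidy, sellers receive ps = pb + 9 for each unit, where pb is the price buyers pay.
Supply in terms of pb becomes qs = -153 + 7.5(pb + 9) = -85.5 + 7.5pb. Setting this equal to demand: 511 - 2.5pb = -85.5 + 7.5pb, so pb = 59.65.
Sellers receive ps = 59.65 + 9 = 68.65; q' = 511 − 2.5·59.65 = 361.875.
Buyers' price falls by p* − pb = 66.4 − 59.65 = 6.75; sellers' price rises by ps − p* = 68.65 − 66.4 = 2.25.
So consumers capture 6.75/9 = 0.75 of each unit of subsidy.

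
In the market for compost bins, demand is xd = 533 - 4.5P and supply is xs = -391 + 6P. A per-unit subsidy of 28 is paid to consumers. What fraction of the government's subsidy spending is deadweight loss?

DWL / government spending = 36/209

Pre-subsidy: 533 - 4.5P = -391 + 6P gives P* = 88, x* = 137.
With the rebate, buyers effectively pay Pb = Ps − 28, where Ps is the price sellers receive.
Demand in terms of Ps becomes xd = 533 − 4.5(Ps − 28) = 659 - 4.5Ps. Setting this equal to supply: 659 - 4.5Ps = -391 + 6Ps, so Ps = 100.
Buyers pay Pb = 100 − 28 = 72; x' = -391 + 6·100 = 209.
ΔCS = ½(137 + 209)(88 − 72) = 2768; ΔPS = ½(137 + 209)(100 − 88) = 2076.
Government spending = 28 × 209 = 5852.
DWL = ½ × 28 × (209 − 137) = 1008; fraction = 1008 / 5852 = 36/209.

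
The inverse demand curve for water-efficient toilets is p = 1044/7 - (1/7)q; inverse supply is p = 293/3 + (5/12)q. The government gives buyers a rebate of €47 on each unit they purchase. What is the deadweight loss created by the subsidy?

Pre-subsidy: 1044/7 - (1/7)q = 293/3 + (5/12)q gives q* = 92 and p* = 136.
With the rebate, buyers effectively pay pb = ps − 47, where ps is the price sellers receive.
On the curves, pb = 1044/7 - (1/7)q and ps = 293/3 + (5/12)q; the wedge ps − pb = 47 gives 293/3 + (5/12)q − (1044/7 - (1/7)q) = 47, so q' = 176.
Then pb = 1044/7 − (1/7)·176 = 124 and ps = 293/3 + (5/12)·176 = 171.
The subsidy expands output by 176 − 92 = 84 past the efficient level; on those units the gap between marginal cost and willingness to pay runs from 0 up to 47.
DWL = ½ × 47 × 84 = 1974.

Deadweight loss = €1974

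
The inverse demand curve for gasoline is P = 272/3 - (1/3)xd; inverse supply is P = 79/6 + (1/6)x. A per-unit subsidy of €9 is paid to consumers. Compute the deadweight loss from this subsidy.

Deadweight loss = €81

Pre-subsidy: 272/3 - (1/3)x = 79/6 + (1/6)x gives x* = 155 and P* = 39.
With the rebate, buyers effectively pay Pb = Ps − 9, where Ps is the price sellers receive.
On the curves, Pb = 272/3 - (1/3)x and Ps = 79/6 + (1/6)x; the wedge Ps − Pb = 9 gives 79/6 + (1/6)x − (272/3 - (1/3)x) = 9, so x' = 173.
Then Pb = 272/3 − (1/3)·173 = 33 and Ps = 79/6 + (1/6)·173 = 42.
The subsidy expands output by 173 − 155 = 18 past the efficient level; on those units the gap between marginal cost and willingness to pay runs from 0 up to 9.
DWL = ½ × 9 × 18 = 81.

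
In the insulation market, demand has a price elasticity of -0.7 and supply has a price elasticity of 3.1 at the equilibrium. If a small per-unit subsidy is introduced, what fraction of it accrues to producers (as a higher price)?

Producer share = 7/38

For a small subsidy around the equilibrium, the benefit split depends on the relative slopes, which at a point are proportional to the elasticities.
Buyer share = εs/(εs + |εd|) = 3.1/(3.1 + 0.7) = 31/38; seller share = |εd|/(εs + |εd|) = 7/38.
So producers capture 7/38 of the subsidy.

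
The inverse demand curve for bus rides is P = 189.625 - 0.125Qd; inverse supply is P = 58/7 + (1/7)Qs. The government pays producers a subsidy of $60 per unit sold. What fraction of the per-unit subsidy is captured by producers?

Pre-subsidy: 189.625 - 0.125Q = 58/7 + (1/7)Q gives Q* = 677 and P* = 105.
With the subsidy, sellers receive Ps = Pb + 60 for each unit, where Pb is the price buyers pay.
On the curves, Pb = 189.625 - 0.125Q and Ps = 58/7 + (1/7)Q; the wedge Ps − Pb = 60 gives 58/7 + (1/7)Q − (189.625 - 0.125Q) = 60, so Q' = 901.
Then Pb = 189.625 − 0.125·901 = 77 and Ps = 58/7 + (1/7)·901 = 137.
Buyers' price falls by P* − Pb = 105 − 77 = 28; sellers' price rises by Ps − P* = 137 − 105 = 32.
So producers capture 32/60 = 8/15 of each unit of subsidy.

Producer share = 8/15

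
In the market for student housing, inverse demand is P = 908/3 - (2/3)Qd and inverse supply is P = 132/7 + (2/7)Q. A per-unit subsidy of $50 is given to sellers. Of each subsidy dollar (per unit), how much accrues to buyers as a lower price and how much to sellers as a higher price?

Pre-subsidy: 908/3 - (2/3)Q = 132/7 + (2/7)Q gives Q* = 298 and P* = 104.
With the subsidy, sellers receive Ps = Pb + 50 for each unit, where Pb is the price buyers pay.
On the curves, Pb = 908/3 - (2/3)Q and Ps = 132/7 + (2/7)Q; the wedge Ps − Pb = 50 gives 132/7 + (2/7)Q − (908/3 - (2/3)Q) = 50, so Q' = 350.5.
Then Pb = 908/3 − (2/3)·350.5 = 69 and Ps = 132/7 + (2/7)·350.5 = 119.
Buyers' price falls by P* − Pb = 104 − 69 = 35; sellers' price rises by Ps − P* = 119 − 104 = 15.

Buyers gain $35 per unit; sellers gain $15 per unit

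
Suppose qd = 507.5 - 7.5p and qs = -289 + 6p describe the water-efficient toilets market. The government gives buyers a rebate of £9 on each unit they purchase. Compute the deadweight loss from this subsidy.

Pre-subsidy: 507.5 - 7.5p = -289 + 6p gives p* = 59, q* = 65.
With the rebate, buyers effectively pay pb = ps − 9, where ps is the price sellers receive.
Demand in terms of ps becomes qd = 507.5 − 7.5(ps − 9) = 575 - 7.5ps. Setting this equal to supply: 575 - 7.5ps = -289 + 6ps, so ps = 64.
Buyers pay pb = 64 − 9 = 55; q' = -289 + 6·64 = 95.
The subsidy expands output by 95 − 65 = 30 past the efficient level; on those units the gap between marginal cost and willingness to pay runs from 0 up to 9.
DWL = ½ × 9 × 30 = 135.

Deadweight loss = £135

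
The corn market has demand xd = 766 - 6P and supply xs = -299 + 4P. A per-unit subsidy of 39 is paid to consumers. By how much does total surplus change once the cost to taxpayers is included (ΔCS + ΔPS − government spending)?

Pre-subsidy: 766 - 6P = -299 + 4P gives P* = 106.5, x* = 127.
With the rebate, buyers effectively pay Pb = Ps − 39, where Ps is the price sellers receive.
Demand in terms of Ps becomes xd = 766 − 6(Ps − 39) = 1000 - 6Ps. Setting this equal to supply: 1000 - 6Ps = -299 + 4Ps, so Ps = 129.9.
Buyers pay Pb = 129.9 − 39 = 90.9; x' = -299 + 4·129.9 = 220.6.
ΔCS = ½(127 + 220.6)(106.5 − 90.9) = 2711.28; ΔPS = ½(127 + 220.6)(129.9 − 106.5) = 4066.92.
Government spending = 39 × 220.6 = 8603.4.
Net change = 2711.28 + 4066.92 − 8603.4 = -1825.2. The loss equals the DWL triangle ½·39·93.6.

Net change in total surplus = -1825.2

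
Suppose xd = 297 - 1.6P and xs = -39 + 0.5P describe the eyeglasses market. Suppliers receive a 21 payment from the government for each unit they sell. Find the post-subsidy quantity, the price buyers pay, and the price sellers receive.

x' = 49; buyers pay 155; sellers receive 176

Pre-subsidy: 297 - 1.6P = -39 + 0.5P gives P* = 160, x* = 41.
With the subsidy, sellers receive Ps = Pb + 21 for each unit, where Pb is the price buyers pay.
Supply in terms of Pb becomes xs = -39 + 0.5(Pb + 21) = -28.5 + 0.5Pb. Setting this equal to demand: 297 - 1.6Pb = -28.5 + 0.5Pb, so Pb = 155.
Sellers receive Ps = 155 + 21 = 176; x' = 297 − 1.6·155 = 49.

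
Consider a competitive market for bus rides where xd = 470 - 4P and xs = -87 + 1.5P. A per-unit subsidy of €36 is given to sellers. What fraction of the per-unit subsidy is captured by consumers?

Pre-subsidy: 470 - 4P = -87 + 1.5P gives P* = 1114/11, x* = 714/11.
With the subsidy, sellers receive Ps = Pb + 36 for each unit, where Pb is the price buyers pay.
Supply in terms of Pb becomes xs = -87 + 1.5(Pb + 36) = -33 + 1.5Pb. Setting this equal to demand: 470 - 4Pb = -33 + 1.5Pb, so Pb = 1006/11.
Sellers receive Ps = 1006/11 + 36 = 1402/11; x' = 470 − 4·(1006/11) = 1146/11.
Buyers' price falls by P* − Pb = 1114/11 − 1006/11 = 108/11; sellers' price rises by Ps − P* = 1402/11 − 1114/11 = 288/11.
So consumers capture (108/11)/36 = 3/11 of each unit of subsidy.

Consumer share = 3/11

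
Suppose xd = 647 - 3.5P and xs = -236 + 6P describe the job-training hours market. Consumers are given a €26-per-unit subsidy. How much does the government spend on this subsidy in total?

Government cost = 187304/19

Pre-subsidy: 647 - 3.5P = -236 + 6P gives P* = 1766/19, x* = 6112/19.
With the rebate, buyers effectively pay Pb = Ps − 26, where Ps is the price sellers receive.
Demand in terms of Ps becomes xd = 647 − 3.5(Ps − 26) = 738 - 3.5Ps. Setting this equal to supply: 738 - 3.5Ps = -236 + 6Ps, so Ps = 1948/19.
Buyers pay Pb = 1948/19 − 26 = 1454/19; x' = -236 + 6·(1948/19) = 7204/19.
Government outlay = subsidy × quantity = 26 × 7204/19 = 187304/19.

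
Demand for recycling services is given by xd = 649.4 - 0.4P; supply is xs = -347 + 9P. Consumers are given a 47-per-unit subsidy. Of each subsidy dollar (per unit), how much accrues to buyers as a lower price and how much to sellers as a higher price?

Pre-subsidy: 649.4 - 0.4P = -347 + 9P gives P* = 106, x* = 607.
With the rebate, buyers effectively pay Pb = Ps − 47, where Ps is the price sellers receive.
Demand in terms of Ps becomes xd = 649.4 − 0.4(Ps − 47) = 668.2 - 0.4Ps. Setting this equal to supply: 668.2 - 0.4Ps = -347 + 9Ps, so Ps = 108.
Buyers pay Pb = 108 − 47 = 61; x' = -347 + 9·108 = 625.
Buyers' price falls by P* − Pb = 106 − 61 = 45; sellers' price rises by Ps − P* = 108 − 106 = 2.

Buyers gain 45 per unit; sellers gain 2 per unit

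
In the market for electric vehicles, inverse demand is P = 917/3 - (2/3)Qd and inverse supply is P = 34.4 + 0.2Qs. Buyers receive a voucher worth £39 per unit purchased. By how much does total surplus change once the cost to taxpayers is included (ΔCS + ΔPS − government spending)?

Net change in total surplus = -£877.5

Pre-subsidy: 917/3 - (2/3)Q = 34.4 + 0.2Q gives Q* = 313 and P* = 97.
With the rebate, buyers effectively pay Pb = Ps − 39, where Ps is the price sellers receive.
On the curves, Pb = 917/3 - (2/3)Q and Ps = 34.4 + 0.2Q; the wedge Ps − Pb = 39 gives 34.4 + 0.2Q − (917/3 - (2/3)Q) = 39, so Q' = 358.
Then Pb = 917/3 − (2/3)·358 = 67 and Ps = 34.4 + 0.2·358 = 106.
ΔCS = ½(313 + 358)(97 − 67) = 10065; ΔPS = ½(313 + 358)(106 − 97) = 3019.5.
Government spending = 39 × 358 = 13962.
Net change = 10065 + 3019.5 − 13962 = -877.5. The loss equals the DWL triangle ½·39·45.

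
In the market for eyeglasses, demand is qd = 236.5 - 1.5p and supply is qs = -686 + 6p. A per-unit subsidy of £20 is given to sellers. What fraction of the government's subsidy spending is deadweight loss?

Pre-subsidy: 236.5 - 1.5p = -686 + 6p gives p* = 123, q* = 52.
With the subsidy, sellers receive ps = pb + 20 for each unit, where pb is the price buyers pay.
Supply in terms of pb becomes qs = -686 + 6(pb + 20) = -566 + 6pb. Setting this equal to demand: 236.5 - 1.5pb = -566 + 6pb, so pb = 107.
Sellers receive ps = 107 + 20 = 127; q' = 236.5 − 1.5·107 = 76.
ΔCS = ½(52 + 76)(123 − 107) = 1024; ΔPS = ½(52 + 76)(127 − 123) = 256.
Government spending = 20 × 76 = 1520.
DWL = ½ × 20 × (76 − 52) = 240; fraction = 240 / 1520 = 3/19.

DWL / government spending = 3/19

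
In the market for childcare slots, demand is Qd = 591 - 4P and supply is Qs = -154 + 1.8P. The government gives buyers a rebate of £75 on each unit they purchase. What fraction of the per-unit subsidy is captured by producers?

Pre-subsidy: 591 - 4P = -154 + 1.8P gives P* = 3725/29, Q* = 2239/29.
With the rebate, buyers effectively pay Pb = Ps − 75, where Ps is the price sellers receive.
Demand in terms of Ps becomes Qd = 591 − 4(Ps − 75) = 891 - 4Ps. Setting this equal to supply: 891 - 4Ps = -154 + 1.8Ps, so Ps = 5225/29.
Buyers pay Pb = 5225/29 − 75 = 3050/29; Q' = -154 + 1.8·(5225/29) = 4939/29.
Buyers' price falls by P* − Pb = 3725/29 − 3050/29 = 675/29; sellers' price rises by Ps − P* = 5225/29 − 3725/29 = 1500/29.
So producers capture (1500/29)/75 = 20/29 of each unit of subsidy.

Producer share = 20/29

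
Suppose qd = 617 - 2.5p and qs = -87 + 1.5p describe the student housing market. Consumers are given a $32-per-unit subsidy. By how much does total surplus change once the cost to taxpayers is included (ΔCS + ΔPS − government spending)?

Pre-subsidy: 617 - 2.5p = -87 + 1.5p gives p* = 176, q* = 177.
With the rebate, buyers effectively pay pb = ps − 32, where ps is the price sellers receive.
Demand in terms of ps becomes qd = 617 − 2.5(ps − 32) = 697 - 2.5ps. Setting this equal to supply: 697 - 2.5ps = -87 + 1.5ps, so ps = 196.
Buyers pay pb = 196 − 32 = 164; q' = -87 + 1.5·196 = 207.
ΔCS = ½(177 + 207)(176 − 164) = 2304; ΔPS = ½(177 + 207)(196 − 176) = 3840.
Government spending = 32 × 207 = 6624.
Net change = 2304 + 3840 − 6624 = -480. The loss equals the DWL triangle ½·32·30.

Net change in total surplus = -$480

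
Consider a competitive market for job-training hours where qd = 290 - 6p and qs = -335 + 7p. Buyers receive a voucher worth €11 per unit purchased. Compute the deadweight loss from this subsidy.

Pre-subsidy: 290 - 6p = -335 + 7p gives p* = 625/13, q* = 20/13.
With the rebate, buyers effectively pay pb = ps − 11, where ps is the price sellers receive.
Demand in terms of ps becomes qd = 290 − 6(ps − 11) = 356 - 6ps. Setting this equal to supply: 356 - 6ps = -335 + 7ps, so ps = 691/13.
Buyers pay pb = 691/13 − 11 = 548/13; q' = -335 + 7·(691/13) = 482/13.
The subsidy expands output by 482/13 − 20/13 = 462/13 past the efficient level; on those units the gap between marginal cost and willingness to pay runs from 0 up to 11.
DWL = ½ × 11 × 462/13 = 2541/13.

Deadweight loss = 2541/13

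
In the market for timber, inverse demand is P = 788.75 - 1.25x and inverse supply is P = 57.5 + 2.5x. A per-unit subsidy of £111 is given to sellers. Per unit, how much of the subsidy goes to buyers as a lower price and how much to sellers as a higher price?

Pre-subsidy: 788.75 - 1.25x = 57.5 + 2.5x gives x* = 195 and P* = 545.
With the subsidy, sellers receive Ps = Pb + 111 for each unit, where Pb is the price buyers pay.
On the curves, Pb = 788.75 - 1.25x and Ps = 57.5 + 2.5x; the wedge Ps − Pb = 111 gives 57.5 + 2.5x − (788.75 - 1.25x) = 111, so x' = 224.6.
Then Pb = 788.75 − 1.25·224.6 = 508 and Ps = 57.5 + 2.5·224.6 = 619.
Buyers' price falls by P* − Pb = 545 − 508 = 37; sellers' price rises by Ps − P* = 619 − 545 = 74.

Buyers gain £37 per unit; sellers gain £74 per unit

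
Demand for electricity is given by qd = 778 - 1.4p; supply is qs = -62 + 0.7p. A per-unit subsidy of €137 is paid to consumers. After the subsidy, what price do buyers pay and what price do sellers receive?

Pre-subsidy: 778 - 1.4p = -62 + 0.7p gives p* = 400, q* = 218.
With the rebate, buyers effectively pay pb = ps − 137, where ps is the price sellers receive.
Demand in terms of ps becomes qd = 778 − 1.4(ps − 137) = 969.8 - 1.4ps. Setting this equal to supply: 969.8 - 1.4ps = -62 + 0.7ps, so ps = 1474/3.
Buyers pay pb = 1474/3 − 137 = 1063/3; q' = -62 + 0.7·(1474/3) = 4229/15.

Buyers pay 1063/3; sellers receive 1474/3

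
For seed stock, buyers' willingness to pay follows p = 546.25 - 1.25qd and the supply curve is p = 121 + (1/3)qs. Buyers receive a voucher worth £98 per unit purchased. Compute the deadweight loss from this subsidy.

Deadweight loss = 57624/19

Pre-subsidy: 546.25 - 1.25q = 121 + (1/3)q gives q* = 5103/19 and p* = 4000/19.
With the rebate, buyers effectively pay pb = ps − 98, where ps is the price sellers receive.
On the curves, pb = 546.25 - 1.25q and ps = 121 + (1/3)q; the wedge ps − pb = 98 gives 121 + (1/3)q − (546.25 - 1.25q) = 98, so q' = 6279/19.
Then pb = 546.25 − 1.25·(6279/19) = 2530/19 and ps = 121 + (1/3)·(6279/19) = 4392/19.
The subsidy expands output by 6279/19 − 5103/19 = 1176/19 past the efficient level; on those units the gap between marginal cost and willingness to pay runs from 0 up to 98.
DWL = ½ × 98 × 1176/19 = 57624/19.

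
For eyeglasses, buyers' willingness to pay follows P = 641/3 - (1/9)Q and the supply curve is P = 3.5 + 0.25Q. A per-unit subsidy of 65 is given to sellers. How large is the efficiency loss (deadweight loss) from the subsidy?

Pre-subsidy: 641/3 - (1/9)Q = 3.5 + 0.25Q gives Q* = 582 and P* = 149.
With the subsidy, sellers receive Ps = Pb + 65 for each unit, where Pb is the price buyers pay.
On the curves, Pb = 641/3 - (1/9)Q and Ps = 3.5 + 0.25Q; the wedge Ps − Pb = 65 gives 3.5 + 0.25Q − (641/3 - (1/9)Q) = 65, so Q' = 762.
Then Pb = 641/3 − (1/9)·762 = 129 and Ps = 3.5 + 0.25·762 = 194.
The subsidy expands output by 762 − 582 = 180 past the efficient level; on those units the gap between marginal cost and willingness to pay runs from 0 up to 65.
DWL = ½ × 65 × 180 = 5850.

Deadweight loss = 5850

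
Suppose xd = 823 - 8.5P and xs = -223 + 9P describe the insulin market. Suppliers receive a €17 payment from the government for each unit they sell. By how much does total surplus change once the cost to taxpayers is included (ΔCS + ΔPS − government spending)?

Pre-subsidy: 823 - 8.5P = -223 + 9P gives P* = 2092/35, x* = 11023/35.
With the subsidy, sellers receive Ps = Pb + 17 for each unit, where Pb is the price buyers pay.
Supply in terms of Pb becomes xs = -223 + 9(Pb + 17) = -70 + 9Pb. Setting this equal to demand: 823 - 8.5Pb = -70 + 9Pb, so Pb = 1786/35.
Sellers receive Ps = 1786/35 + 17 = 2381/35; x' = 823 − 8.5·(1786/35) = 13624/35.
ΔCS = ½(11023/35 + 13624/35)(2092/35 − 1786/35) = 3078.36; ΔPS = ½(11023/35 + 13624/35)(2381/35 − 2092/35) = 2907.34.
Government spending = 17 × 13624/35 = 231608/35.
Net change = 3078.36 + 2907.34 − 231608/35 = -44217/70. The loss equals the DWL triangle ½·17·2601/35.

Net change in total surplus = -44217/70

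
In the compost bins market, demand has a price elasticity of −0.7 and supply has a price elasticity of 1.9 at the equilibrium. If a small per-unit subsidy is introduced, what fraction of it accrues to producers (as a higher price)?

For a small subsidy around the equilibrium, the benefit split depends on the relative slopes, which at a point are proportional to the elasticities.
Buyer share = εs/(εs + |εd|) = 1.9/(1.9 + 0.7) = 19/26; seller share = |εd|/(εs + |εd|) = 7/26.
So producers capture 7/26 of the subsidy.

Producer share = 7/26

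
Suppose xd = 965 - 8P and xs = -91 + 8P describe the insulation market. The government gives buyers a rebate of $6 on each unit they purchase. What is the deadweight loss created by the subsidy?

Pre-subsidy: 965 - 8P = -91 + 8P gives P* = 66, x* = 437.
With the rebate, buyers effectively pay Pb = Ps − 6, where Ps is the price sellers receive.
Demand in terms of Ps becomes xd = 965 − 8(Ps − 6) = 1013 - 8Ps. Setting this equal to supply: 1013 - 8Ps = -91 + 8Ps, so Ps = 69.
Buyers pay Pb = 69 − 6 = 63; x' = -91 + 8·69 = 461.
The subsidy expands output by 461 − 437 = 24 past the efficient level; on those units the gap between marginal cost and willingness to pay runs from 0 up to 6.
DWL = ½ × 6 × 24 = 72.

Deadweight loss = $72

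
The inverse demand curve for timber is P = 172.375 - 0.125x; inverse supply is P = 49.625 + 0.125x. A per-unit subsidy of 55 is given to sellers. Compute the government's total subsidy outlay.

Pre-subsidy: 172.375 - 0.125x = 49.625 + 0.125x gives x* = 491 and P* = 111.
With the subsidy, sellers receive Ps = Pb + 55 for each unit, where Pb is the price buyers pay.
On the curves, Pb = 172.375 - 0.125x and Ps = 49.625 + 0.125x; the wedge Ps − Pb = 55 gives 49.625 + 0.125x − (172.375 - 0.125x) = 55, so x' = 711.
Then Pb = 172.375 − 0.125·711 = 83.5 and Ps = 49.625 + 0.125·711 = 138.5.
Government outlay = subsidy × quantity = 55 × 711 = 39105.

Government cost = 39105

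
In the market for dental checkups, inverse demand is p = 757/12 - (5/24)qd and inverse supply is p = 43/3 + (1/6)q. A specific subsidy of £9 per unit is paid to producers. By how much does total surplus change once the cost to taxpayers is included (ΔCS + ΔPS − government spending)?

Net change in total surplus = -£108

Pre-subsidy: 757/12 - (5/24)q = 43/3 + (1/6)q gives q* = 130 and p* = 36.
With the subsidy, sellers receive ps = pb + 9 for each unit, where pb is the price buyers pay.
On the curves, pb = 757/12 - (5/24)q and ps = 43/3 + (1/6)q; the wedge ps − pb = 9 gives 43/3 + (1/6)q − (757/12 - (5/24)q) = 9, so q' = 154.
Then pb = 757/12 − (5/24)·154 = 31 and ps = 43/3 + (1/6)·154 = 40.
ΔCS = ½(130 + 154)(36 − 31) = 710; ΔPS = ½(130 + 154)(40 − 36) = 568.
Government spending = 9 × 154 = 1386.
Net change = 710 + 568 − 1386 = -108. The loss equals the DWL triangle ½·9·24.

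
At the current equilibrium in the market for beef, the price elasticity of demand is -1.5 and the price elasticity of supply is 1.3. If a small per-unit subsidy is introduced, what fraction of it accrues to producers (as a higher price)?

For a small subsidy around the equilibrium, the benefit split depends on the relative slopes, which at a point are proportional to the elasticities.
Buyer share = εs/(εs + |εd|) = 1.3/(1.3 + 1.5) = 13/28; seller share = |εd|/(εs + |εd|) = 15/28.
So producers capture 15/28 of the subsidy.

Producer share = 15/28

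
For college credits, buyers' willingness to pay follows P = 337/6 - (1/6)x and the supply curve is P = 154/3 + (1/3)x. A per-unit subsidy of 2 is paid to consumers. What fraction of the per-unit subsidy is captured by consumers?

Pre-subsidy: 337/6 - (1/6)x = 154/3 + (1/3)x gives x* = 29/3 and P* = 491/9.
With the rebate, buyers effectively pay Pb = Ps − 2, where Ps is the price sellers receive.
On the curves, Pb = 337/6 - (1/6)x and Ps = 154/3 + (1/3)x; the wedge Ps − Pb = 2 gives 154/3 + (1/3)x − (337/6 - (1/6)x) = 2, so x' = 41/3.
Then Pb = 337/6 − (1/6)·(41/3) = 485/9 and Ps = 154/3 + (1/3)·(41/3) = 503/9.
Buyers' price falls by P* − Pb = 491/9 − 485/9 = 2/3; sellers' price rises by Ps − P* = 503/9 − 491/9 = 4/3.
So consumers capture (2/3)/2 = 1/3 of each unit of subsidy.

Consumer share = 1/3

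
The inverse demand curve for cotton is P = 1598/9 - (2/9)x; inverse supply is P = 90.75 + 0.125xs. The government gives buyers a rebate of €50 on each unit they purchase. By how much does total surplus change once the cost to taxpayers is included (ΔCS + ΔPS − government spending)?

Net change in total surplus = -€3600

Pre-subsidy: 1598/9 - (2/9)x = 90.75 + 0.125x gives x* = 250 and P* = 122.
With the rebate, buyers effectively pay Pb = Ps − 50, where Ps is the price sellers receive.
On the curves, Pb = 1598/9 - (2/9)x and Ps = 90.75 + 0.125x; the wedge Ps − Pb = 50 gives 90.75 + 0.125x − (1598/9 - (2/9)x) = 50, so x' = 394.
Then Pb = 1598/9 − (2/9)·394 = 90 and Ps = 90.75 + 0.125·394 = 140.
ΔCS = ½(250 + 394)(122 − 90) = 10304; ΔPS = ½(250 + 394)(140 − 122) = 5796.
Government spending = 50 × 394 = 19700.
Net change = 10304 + 5796 − 19700 = -3600. The loss equals the DWL triangle ½·50·144.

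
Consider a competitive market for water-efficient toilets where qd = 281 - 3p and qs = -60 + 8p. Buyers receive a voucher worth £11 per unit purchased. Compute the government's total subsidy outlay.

Pre-subsidy: 281 - 3p = -60 + 8p gives p* = 31, q* = 188.
With the rebate, buyers effectively pay pb = ps − 11, where ps is the price sellers receive.
Demand in terms of ps becomes qd = 281 − 3(ps − 11) = 314 - 3ps. Setting this equal to supply: 314 - 3ps = -60 + 8ps, so ps = 34.
Buyers pay pb = 34 − 11 = 23; q' = -60 + 8·34 = 212.
Government outlay = subsidy × quantity = 11 × 212 = 2332.

Government cost = £2332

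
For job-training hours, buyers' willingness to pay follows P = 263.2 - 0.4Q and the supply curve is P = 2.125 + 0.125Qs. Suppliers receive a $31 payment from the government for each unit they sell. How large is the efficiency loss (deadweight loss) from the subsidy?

Deadweight loss = 19220/21

Pre-subsidy: 263.2 - 0.4Q = 2.125 + 0.125Q gives Q* = 3481/7 and P* = 450/7.
With the subsidy, sellers receive Ps = Pb + 31 for each unit, where Pb is the price buyers pay.
On the curves, Pb = 263.2 - 0.4Q and Ps = 2.125 + 0.125Q; the wedge Ps − Pb = 31 gives 2.125 + 0.125Q − (263.2 - 0.4Q) = 31, so Q' = 1669/3.
Then Pb = 263.2 − 0.4·(1669/3) = 122/3 and Ps = 2.125 + 0.125·(1669/3) = 215/3.
The subsidy expands output by 1669/3 − 3481/7 = 1240/21 past the efficient level; on those units the gap between marginal cost and willingness to pay runs from 0 up to 31.
DWL = ½ × 31 × 1240/21 = 19220/21.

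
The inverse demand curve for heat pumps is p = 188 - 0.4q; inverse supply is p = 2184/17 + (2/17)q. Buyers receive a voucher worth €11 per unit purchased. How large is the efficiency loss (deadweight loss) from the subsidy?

Deadweight loss = €116.875

Pre-subsidy: 188 - 0.4q = 2184/17 + (2/17)q gives q* = 115 and p* = 142.
With the rebate, buyers effectively pay pb = ps − 11, where ps is the price sellers receive.
On the curves, pb = 188 - 0.4q and ps = 2184/17 + (2/17)q; the wedge ps − pb = 11 gives 2184/17 + (2/17)q − (188 - 0.4q) = 11, so q' = 136.25.
Then pb = 188 − 0.4·136.25 = 133.5 and ps = 2184/17 + (2/17)·136.25 = 144.5.
The subsidy expands output by 136.25 − 115 = 21.25 past the efficient level; on those units the gap between marginal cost and willingness to pay runs from 0 up to 11.
DWL = ½ × 11 × 21.25 = 116.875.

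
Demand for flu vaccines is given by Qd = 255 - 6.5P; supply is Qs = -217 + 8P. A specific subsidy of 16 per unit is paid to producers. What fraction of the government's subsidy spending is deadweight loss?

Pre-subsidy: 255 - 6.5P = -217 + 8P gives P* = 944/29, Q* = 1259/29.
With the subsidy, sellers receive Ps = Pb + 16 for each unit, where Pb is the price buyers pay.
Supply in terms of Pb becomes Qs = -217 + 8(Pb + 16) = -89 + 8Pb. Setting this equal to demand: 255 - 6.5Pb = -89 + 8Pb, so Pb = 688/29.
Sellers receive Ps = 688/29 + 16 = 1152/29; Q' = 255 − 6.5·(688/29) = 2923/29.
ΔCS = ½(1259/29 + 2923/29)(944/29 − 688/29) = 535296/841; ΔPS = ½(1259/29 + 2923/29)(1152/29 − 944/29) = 434928/841.
Government spending = 16 × 2923/29 = 46768/29.
DWL = ½ × 16 × (2923/29 − 1259/29) = 13312/29; fraction = (13312/29) / (46768/29) = 832/2923.

DWL / government spending = 832/2923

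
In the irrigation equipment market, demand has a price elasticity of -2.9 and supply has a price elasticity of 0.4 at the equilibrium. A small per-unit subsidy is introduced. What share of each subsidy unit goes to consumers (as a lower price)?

Consumer share = 4/33

For a small subsidy around the equilibrium, the benefit split depends on the relative slopes, which at a point are proportional to the elasticities.
Buyer share = εs/(εs + |εd|) = 0.4/(0.4 + 2.9) = 4/33; seller share = |εd|/(εs + |εd|) = 29/33.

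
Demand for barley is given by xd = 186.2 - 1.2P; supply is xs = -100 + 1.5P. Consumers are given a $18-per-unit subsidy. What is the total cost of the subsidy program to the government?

Government cost = $1278

Pre-subsidy: 186.2 - 1.2P = -100 + 1.5P gives P* = 106, x* = 59.
With the rebate, buyers effectively pay Pb = Ps − 18, where Ps is the price sellers receive.
Demand in terms of Ps becomes xd = 186.2 − 1.2(Ps − 18) = 207.8 - 1.2Ps. Setting this equal to supply: 207.8 - 1.2Ps = -100 + 1.5Ps, so Ps = 114.
Buyers pay Pb = 114 − 18 = 96; x' = -100 + 1.5·114 = 71.
Government outlay = subsidy × quantity = 18 × 71 = 1278.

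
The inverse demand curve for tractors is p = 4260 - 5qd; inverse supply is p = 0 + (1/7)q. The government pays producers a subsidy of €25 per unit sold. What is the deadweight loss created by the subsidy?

Deadweight loss = 4375/72

Pre-subsidy: 4260 - 5q = 0 + (1/7)q gives q* = 2485/3 and p* = 355/3.
With the subsidy, sellers receive ps = pb + 25 for each unit, where pb is the price buyers pay.
On the curves, pb = 4260 - 5q and ps = 0 + (1/7)q; the wedge ps − pb = 25 gives 0 + (1/7)q − (4260 - 5q) = 25, so q' = 29995/36.
Then pb = 4260 − 5·(29995/36) = 3385/36 and ps = 0 + (1/7)·(29995/36) = 4285/36.
The subsidy expands output by 29995/36 − 2485/3 = 175/36 past the efficient level; on those units the gap between marginal cost and willingness to pay runs from 0 up to 25.
DWL = ½ × 25 × 175/36 = 4375/72.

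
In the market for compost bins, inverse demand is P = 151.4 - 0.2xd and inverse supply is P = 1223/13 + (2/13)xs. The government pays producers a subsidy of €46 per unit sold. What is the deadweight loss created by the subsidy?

Pre-subsidy: 151.4 - 0.2x = 1223/13 + (2/13)x gives x* = 162 and P* = 119.
With the subsidy, sellers receive Ps = Pb + 46 for each unit, where Pb is the price buyers pay.
On the curves, Pb = 151.4 - 0.2x and Ps = 1223/13 + (2/13)x; the wedge Ps − Pb = 46 gives 1223/13 + (2/13)x − (151.4 - 0.2x) = 46, so x' = 292.
Then Pb = 151.4 − 0.2·292 = 93 and Ps = 1223/13 + (2/13)·292 = 139.
The subsidy expands output by 292 − 162 = 130 past the efficient level; on those units the gap between marginal cost and willingness to pay runs from 0 up to 46.
DWL = ½ × 46 × 130 = 2990.

Deadweight loss = €2990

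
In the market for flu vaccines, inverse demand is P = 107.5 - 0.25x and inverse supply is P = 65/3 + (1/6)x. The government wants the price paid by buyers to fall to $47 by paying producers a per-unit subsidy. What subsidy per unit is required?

Required subsidy s = $15 per unit

At a buyer price of 47, quantity demanded is 430 − 4·47 = 242.
Sellers supply 242 only when they receive Ps = 65/3 + (1/6)·242 = 62.
s = Ps − Pb = 62 − 47 = 15.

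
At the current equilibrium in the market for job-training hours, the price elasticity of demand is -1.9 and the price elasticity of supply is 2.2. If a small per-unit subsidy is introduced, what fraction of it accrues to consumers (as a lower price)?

Consumer share = 22/41

For a small subsidy around the equilibrium, the benefit split depends on the relative slopes, which at a point are proportional to the elasticities.
Buyer share = εs/(εs + |εd|) = 2.2/(2.2 + 1.9) = 22/41; seller share = |εd|/(εs + |εd|) = 19/41.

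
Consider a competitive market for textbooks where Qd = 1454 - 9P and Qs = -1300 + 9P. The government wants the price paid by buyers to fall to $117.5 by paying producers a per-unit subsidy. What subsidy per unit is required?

At a buyer price of 117.5, quantity demanded is 1454 − 9·117.5 = 396.5.
Sellers supply 396.5 only when they receive Ps with -1300 + 9·Ps = 396.5, i.e. Ps = 188.5.
s = Ps − Pb = 188.5 − 117.5 = 71.

Required subsidy s = $71 per unit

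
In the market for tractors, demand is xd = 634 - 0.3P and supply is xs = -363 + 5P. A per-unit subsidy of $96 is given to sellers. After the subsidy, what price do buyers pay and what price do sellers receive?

Pre-subsidy: 634 - 0.3P = -363 + 5P gives P* = 9970/53, x* = 30611/53.
With the subsidy, sellers receive Ps = Pb + 96 for each unit, where Pb is the price buyers pay.
Supply in terms of Pb becomes xs = -363 + 5(Pb + 96) = 117 + 5Pb. Setting this equal to demand: 634 - 0.3Pb = 117 + 5Pb, so Pb = 5170/53.
Sellers receive Ps = 5170/53 + 96 = 10258/53; x' = 634 − 0.3·(5170/53) = 32051/53.

Buyers pay 5170/53; sellers receive 10258/53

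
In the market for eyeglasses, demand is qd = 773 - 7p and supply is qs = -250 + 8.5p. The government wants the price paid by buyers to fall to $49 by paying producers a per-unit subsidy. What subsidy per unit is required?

Required subsidy s = $31 per unit

At a buyer price of 49, quantity demanded is 773 − 7·49 = 430.
Sellers supply 430 only when they receive ps with -250 + 8.5·ps = 430, i.e. ps = 80.
s = ps − pb = 80 − 49 = 31.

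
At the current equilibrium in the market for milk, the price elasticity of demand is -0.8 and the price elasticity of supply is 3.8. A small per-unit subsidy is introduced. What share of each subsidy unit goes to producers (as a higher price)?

Producer share = 4/23

For a small subsidy around the equilibrium, the benefit split depends on the relative slopes, which at a point are proportional to the elasticities.
Buyer share = εs/(εs + |εd|) = 3.8/(3.8 + 0.8) = 19/23; seller share = |εd|/(εs + |εd|) = 4/23.
So producers capture 4/23 of the subsidy.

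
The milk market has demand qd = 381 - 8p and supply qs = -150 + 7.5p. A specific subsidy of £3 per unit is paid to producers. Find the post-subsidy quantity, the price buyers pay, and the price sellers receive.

Pre-subsidy: 381 - 8p = -150 + 7.5p gives p* = 1062/31, q* = 3315/31.
With the subsidy, sellers receive ps = pb + 3 for each unit, where pb is the price buyers pay.
Supply in terms of pb becomes qs = -150 + 7.5(pb + 3) = -127.5 + 7.5pb. Setting this equal to demand: 381 - 8pb = -127.5 + 7.5pb, so pb = 1017/31.
Sellers receive ps = 1017/31 + 3 = 1110/31; q' = 381 − 8·(1017/31) = 3675/31.

q' = 3675/31; buyers pay 1017/31; sellers receive 1110/31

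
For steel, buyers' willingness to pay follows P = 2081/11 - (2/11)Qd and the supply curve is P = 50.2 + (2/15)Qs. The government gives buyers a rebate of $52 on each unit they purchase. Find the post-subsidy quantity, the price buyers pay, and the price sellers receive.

Q' = 606; buyers pay $79; sellers receive $131

Pre-subsidy: 2081/11 - (2/11)Q = 50.2 + (2/15)Q gives Q* = 441 and P* = 109.
With the rebate, buyers effectively pay Pb = Ps − 52, where Ps is the price sellers receive.
On the curves, Pb = 2081/11 - (2/11)Q and Ps = 50.2 + (2/15)Q; the wedge Ps − Pb = 52 gives 50.2 + (2/15)Q − (2081/11 - (2/11)Q) = 52, so Q' = 606.
Then Pb = 2081/11 − (2/11)·606 = 79 and Ps = 50.2 + (2/15)·606 = 131.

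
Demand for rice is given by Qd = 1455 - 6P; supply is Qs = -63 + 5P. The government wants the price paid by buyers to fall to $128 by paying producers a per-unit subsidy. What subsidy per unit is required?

At a buyer price of 128, quantity demanded is 1455 − 6·128 = 687.
Sellers supply 687 only when they receive Ps with -63 + 5·Ps = 687, i.e. Ps = 150.
s = Ps − Pb = 150 − 128 = 22.

Required subsidy s = $22 per unit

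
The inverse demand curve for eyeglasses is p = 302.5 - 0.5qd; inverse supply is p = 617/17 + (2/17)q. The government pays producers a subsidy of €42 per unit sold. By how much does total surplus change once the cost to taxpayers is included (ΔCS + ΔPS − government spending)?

Pre-subsidy: 302.5 - 0.5q = 617/17 + (2/17)q gives q* = 431 and p* = 87.
With the subsidy, sellers receive ps = pb + 42 for each unit, where pb is the price buyers pay.
On the curves, pb = 302.5 - 0.5q and ps = 617/17 + (2/17)q; the wedge ps − pb = 42 gives 617/17 + (2/17)q − (302.5 - 0.5q) = 42, so q' = 499.
Then pb = 302.5 − 0.5·499 = 53 and ps = 617/17 + (2/17)·499 = 95.
ΔCS = ½(431 + 499)(87 − 53) = 15810; ΔPS = ½(431 + 499)(95 − 87) = 3720.
Government spending = 42 × 499 = 20958.
Net change = 15810 + 3720 − 20958 = -1428. The loss equals the DWL triangle ½·42·68.

Net change in total surplus = -€1428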